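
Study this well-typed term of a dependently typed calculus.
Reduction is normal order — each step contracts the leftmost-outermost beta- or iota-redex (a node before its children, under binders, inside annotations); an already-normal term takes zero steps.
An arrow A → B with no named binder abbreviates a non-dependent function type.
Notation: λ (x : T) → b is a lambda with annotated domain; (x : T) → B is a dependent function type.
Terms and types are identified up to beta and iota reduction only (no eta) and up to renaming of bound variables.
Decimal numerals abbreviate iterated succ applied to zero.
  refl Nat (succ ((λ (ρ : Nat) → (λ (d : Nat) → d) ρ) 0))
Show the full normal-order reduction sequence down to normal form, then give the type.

normal-order reduction sequence:
  refl Nat (succ ((λ (ρ : Nat) → (λ (d : Nat) → d) ρ) 0))
  ~> refl Nat (succ ((λ (ρ : Nat) → ρ) 0))
  ~> refl Nat 1
inferred type:
  Eq Nat 1 1


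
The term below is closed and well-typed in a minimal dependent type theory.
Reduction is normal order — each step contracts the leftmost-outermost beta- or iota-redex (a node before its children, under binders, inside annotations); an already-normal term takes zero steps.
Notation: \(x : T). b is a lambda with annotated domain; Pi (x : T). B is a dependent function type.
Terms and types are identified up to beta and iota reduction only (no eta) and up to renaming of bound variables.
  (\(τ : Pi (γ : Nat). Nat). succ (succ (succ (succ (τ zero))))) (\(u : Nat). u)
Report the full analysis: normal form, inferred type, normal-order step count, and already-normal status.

normal form:
  succ (succ (succ (succ zero)))
the term's type:
  Nat
reduction steps (normal order): 2
started in normal form: no
first contracted redex: a beta-redex


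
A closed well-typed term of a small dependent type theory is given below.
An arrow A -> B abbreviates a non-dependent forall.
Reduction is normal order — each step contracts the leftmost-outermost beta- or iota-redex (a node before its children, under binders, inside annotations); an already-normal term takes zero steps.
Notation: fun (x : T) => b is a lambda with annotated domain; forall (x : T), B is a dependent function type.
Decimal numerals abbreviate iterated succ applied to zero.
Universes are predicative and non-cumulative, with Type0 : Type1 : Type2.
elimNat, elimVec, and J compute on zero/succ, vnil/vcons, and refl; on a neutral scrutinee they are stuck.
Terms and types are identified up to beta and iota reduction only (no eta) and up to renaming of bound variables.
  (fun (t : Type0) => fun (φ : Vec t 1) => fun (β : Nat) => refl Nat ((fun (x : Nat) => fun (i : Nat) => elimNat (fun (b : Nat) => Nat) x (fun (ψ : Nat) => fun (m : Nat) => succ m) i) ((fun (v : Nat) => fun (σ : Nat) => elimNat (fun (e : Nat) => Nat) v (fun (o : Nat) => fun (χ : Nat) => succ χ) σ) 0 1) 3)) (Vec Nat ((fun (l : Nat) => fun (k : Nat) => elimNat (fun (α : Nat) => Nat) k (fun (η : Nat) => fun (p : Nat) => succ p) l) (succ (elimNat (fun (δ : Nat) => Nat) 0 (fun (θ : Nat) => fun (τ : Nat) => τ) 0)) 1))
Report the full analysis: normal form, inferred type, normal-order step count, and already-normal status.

normal form:
  fun (t : Vec (Vec Nat 2) 1) => fun (φ : Nat) => refl Nat 4
inferred type:
  Vec (Vec Nat 2) 1 -> Nat -> Eq Nat 4 4
steps to reach normal form (normal order): 26
already normal: no
first contracted redex: a beta-redex


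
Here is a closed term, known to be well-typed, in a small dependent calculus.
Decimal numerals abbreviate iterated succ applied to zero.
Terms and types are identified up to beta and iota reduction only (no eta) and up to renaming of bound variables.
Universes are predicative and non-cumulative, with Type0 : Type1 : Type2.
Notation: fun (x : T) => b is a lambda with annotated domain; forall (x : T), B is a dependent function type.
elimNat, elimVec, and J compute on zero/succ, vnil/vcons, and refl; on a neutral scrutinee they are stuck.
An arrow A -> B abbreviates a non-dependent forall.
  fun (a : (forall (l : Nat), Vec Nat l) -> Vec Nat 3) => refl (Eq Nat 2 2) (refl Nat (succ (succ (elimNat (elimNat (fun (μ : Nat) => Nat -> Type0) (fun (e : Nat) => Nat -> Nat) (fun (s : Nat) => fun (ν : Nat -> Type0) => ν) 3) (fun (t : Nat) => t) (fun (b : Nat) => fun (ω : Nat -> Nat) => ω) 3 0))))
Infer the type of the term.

the term's type:
  ((forall (a : Nat), Vec Nat a) -> Vec Nat 3) -> Eq (Eq Nat 2 2) (refl Nat 2) (refl Nat 2)


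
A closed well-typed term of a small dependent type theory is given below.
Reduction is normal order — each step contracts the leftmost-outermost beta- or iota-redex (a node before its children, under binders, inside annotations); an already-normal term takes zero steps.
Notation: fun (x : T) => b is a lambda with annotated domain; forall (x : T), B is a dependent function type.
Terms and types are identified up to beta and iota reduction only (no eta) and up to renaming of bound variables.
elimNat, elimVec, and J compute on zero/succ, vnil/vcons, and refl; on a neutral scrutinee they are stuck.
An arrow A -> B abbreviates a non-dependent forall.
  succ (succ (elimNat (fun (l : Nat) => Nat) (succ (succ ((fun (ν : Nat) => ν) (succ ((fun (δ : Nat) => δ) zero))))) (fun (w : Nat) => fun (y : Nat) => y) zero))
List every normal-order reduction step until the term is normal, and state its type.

normal-order reduction:
  succ (succ (elimNat (fun (l : Nat) => Nat) (succ (succ ((fun (ν : Nat) => ν) (succ ((fun (δ : Nat) => δ) zero))))) (fun (w : Nat) => fun (y : Nat) => y) zero))
  ~> succ (succ (succ (succ ((fun (l : Nat) => l) (succ ((fun (ν : Nat) => ν) zero))))))
  ~> succ (succ (succ (succ (succ ((fun (l : Nat) => l) zero)))))
  ~> succ (succ (succ (succ (succ zero))))
type:
  Nat


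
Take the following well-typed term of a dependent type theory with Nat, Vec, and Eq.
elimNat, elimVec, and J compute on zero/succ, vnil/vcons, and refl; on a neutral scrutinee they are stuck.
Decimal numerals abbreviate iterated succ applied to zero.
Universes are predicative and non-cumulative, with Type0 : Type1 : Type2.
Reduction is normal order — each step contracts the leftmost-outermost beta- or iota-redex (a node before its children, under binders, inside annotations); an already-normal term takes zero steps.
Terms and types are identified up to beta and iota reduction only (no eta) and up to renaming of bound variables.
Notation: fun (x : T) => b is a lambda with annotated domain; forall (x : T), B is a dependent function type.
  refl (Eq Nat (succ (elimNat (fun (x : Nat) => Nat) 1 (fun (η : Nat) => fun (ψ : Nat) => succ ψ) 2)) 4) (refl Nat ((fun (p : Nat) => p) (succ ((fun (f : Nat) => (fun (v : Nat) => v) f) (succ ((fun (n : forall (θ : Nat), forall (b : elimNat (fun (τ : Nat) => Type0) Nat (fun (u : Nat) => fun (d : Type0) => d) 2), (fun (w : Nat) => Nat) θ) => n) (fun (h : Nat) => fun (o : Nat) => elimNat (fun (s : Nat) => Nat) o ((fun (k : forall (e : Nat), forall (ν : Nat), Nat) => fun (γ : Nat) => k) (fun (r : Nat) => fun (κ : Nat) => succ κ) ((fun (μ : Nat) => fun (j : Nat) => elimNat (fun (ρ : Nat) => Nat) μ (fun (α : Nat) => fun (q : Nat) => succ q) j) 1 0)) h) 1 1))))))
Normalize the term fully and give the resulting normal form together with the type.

reduced normal form:
  refl (Eq Nat 4 4) (refl Nat 4)
the term's type:
  Eq (Eq Nat 4 4) (refl Nat 4) (refl Nat 4)


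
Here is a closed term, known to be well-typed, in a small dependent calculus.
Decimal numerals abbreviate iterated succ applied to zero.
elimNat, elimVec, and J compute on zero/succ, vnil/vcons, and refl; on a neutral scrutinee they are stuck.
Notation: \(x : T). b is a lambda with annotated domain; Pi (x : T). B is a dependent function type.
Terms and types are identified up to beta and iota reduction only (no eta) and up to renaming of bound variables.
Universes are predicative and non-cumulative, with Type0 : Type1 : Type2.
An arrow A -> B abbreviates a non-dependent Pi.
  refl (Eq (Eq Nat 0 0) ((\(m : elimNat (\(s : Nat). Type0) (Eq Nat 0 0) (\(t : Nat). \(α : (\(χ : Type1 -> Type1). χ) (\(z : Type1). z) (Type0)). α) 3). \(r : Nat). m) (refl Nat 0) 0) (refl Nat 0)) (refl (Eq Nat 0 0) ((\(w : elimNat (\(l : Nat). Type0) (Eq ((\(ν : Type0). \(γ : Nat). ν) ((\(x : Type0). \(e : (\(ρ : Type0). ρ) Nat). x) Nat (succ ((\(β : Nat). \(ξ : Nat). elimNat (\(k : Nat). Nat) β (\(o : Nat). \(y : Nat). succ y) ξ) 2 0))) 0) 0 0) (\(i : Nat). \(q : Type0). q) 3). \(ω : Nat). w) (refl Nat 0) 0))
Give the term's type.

type:
  Eq (Eq (Eq Nat 0 0) (refl Nat 0) (refl Nat 0)) (refl (Eq Nat 0 0) (refl Nat 0)) (refl (Eq Nat 0 0) (refl Nat 0))


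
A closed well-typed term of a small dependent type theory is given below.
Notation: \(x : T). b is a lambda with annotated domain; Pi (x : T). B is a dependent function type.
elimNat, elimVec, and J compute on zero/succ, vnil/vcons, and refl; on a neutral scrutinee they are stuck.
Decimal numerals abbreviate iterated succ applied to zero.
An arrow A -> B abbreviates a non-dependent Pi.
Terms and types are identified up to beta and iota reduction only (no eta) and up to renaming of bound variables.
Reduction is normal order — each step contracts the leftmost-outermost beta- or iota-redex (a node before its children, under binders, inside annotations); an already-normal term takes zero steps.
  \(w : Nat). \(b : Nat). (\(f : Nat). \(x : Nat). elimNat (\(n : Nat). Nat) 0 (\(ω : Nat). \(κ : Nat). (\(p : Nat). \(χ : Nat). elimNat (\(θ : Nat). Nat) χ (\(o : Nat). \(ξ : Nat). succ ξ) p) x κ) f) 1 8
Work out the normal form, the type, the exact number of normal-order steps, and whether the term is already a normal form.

resulting normal form:
  \(w : Nat). \(b : Nat). 8
type:
  Nat -> Nat -> Nat
steps to reach normal form (normal order): 33
already normal: no
first redex: a beta-redex


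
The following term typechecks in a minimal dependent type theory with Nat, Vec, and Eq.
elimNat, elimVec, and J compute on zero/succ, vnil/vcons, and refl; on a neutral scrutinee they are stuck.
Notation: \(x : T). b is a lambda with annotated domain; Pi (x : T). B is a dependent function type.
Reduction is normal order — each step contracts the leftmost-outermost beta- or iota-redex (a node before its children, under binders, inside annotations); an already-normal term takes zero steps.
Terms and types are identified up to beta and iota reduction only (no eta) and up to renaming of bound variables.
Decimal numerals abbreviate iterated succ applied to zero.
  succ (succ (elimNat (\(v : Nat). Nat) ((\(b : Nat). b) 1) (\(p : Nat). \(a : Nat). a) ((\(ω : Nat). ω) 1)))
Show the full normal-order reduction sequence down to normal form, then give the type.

reduction (normal order):
  succ (succ (elimNat (\(v : Nat). Nat) ((\(b : Nat). b) 1) (\(p : Nat). \(a : Nat). a) ((\(ω : Nat). ω) 1)))
  ~> succ (succ (elimNat (\(v : Nat). Nat) 1 (\(b : Nat). \(p : Nat). p) ((\(a : Nat). a) 1)))
  ~> succ (succ (elimNat (\(v : Nat). Nat) 1 (\(b : Nat). \(p : Nat). p) 1))
  ~> succ (succ ((\(v : Nat). \(b : Nat). b) 0 (elimNat (\(p : Nat). Nat) 1 (\(a : Nat). \(ω : Nat). ω) 0)))
  ~> succ (succ ((\(v : Nat). v) (elimNat (\(b : Nat). Nat) 1 (\(p : Nat). \(a : Nat). a) 0)))
  ~> succ (succ (elimNat (\(v : Nat). Nat) 1 (\(b : Nat). \(p : Nat). p) 0))
  ~> 3
inferred type:
  Nat


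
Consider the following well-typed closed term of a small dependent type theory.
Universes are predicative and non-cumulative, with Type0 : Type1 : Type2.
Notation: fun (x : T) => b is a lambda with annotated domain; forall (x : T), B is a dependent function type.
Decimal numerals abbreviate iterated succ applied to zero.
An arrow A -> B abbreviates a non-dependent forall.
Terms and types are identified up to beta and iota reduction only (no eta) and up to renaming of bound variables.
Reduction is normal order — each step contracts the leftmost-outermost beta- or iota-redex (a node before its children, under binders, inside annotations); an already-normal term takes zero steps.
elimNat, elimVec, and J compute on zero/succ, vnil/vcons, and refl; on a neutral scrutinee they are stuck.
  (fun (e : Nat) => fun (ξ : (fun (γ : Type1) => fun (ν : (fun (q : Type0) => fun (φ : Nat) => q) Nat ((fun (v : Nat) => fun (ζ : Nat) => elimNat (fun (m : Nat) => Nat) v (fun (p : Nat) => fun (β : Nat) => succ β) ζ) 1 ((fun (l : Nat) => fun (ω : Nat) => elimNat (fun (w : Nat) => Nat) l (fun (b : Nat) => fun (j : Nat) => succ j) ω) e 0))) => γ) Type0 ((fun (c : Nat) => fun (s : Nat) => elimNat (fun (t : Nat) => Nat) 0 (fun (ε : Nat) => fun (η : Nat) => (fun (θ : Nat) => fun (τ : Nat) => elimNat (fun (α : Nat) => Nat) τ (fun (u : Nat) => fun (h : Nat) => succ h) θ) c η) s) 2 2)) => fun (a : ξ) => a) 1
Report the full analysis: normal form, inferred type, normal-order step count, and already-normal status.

reduced normal form:
  fun (e : Type0) => fun (ξ : e) => ξ
the term's type:
  forall (e : Type0), e -> e
reduction steps (normal order): 3
started in normal form: no
first contracted redex: a beta-redex


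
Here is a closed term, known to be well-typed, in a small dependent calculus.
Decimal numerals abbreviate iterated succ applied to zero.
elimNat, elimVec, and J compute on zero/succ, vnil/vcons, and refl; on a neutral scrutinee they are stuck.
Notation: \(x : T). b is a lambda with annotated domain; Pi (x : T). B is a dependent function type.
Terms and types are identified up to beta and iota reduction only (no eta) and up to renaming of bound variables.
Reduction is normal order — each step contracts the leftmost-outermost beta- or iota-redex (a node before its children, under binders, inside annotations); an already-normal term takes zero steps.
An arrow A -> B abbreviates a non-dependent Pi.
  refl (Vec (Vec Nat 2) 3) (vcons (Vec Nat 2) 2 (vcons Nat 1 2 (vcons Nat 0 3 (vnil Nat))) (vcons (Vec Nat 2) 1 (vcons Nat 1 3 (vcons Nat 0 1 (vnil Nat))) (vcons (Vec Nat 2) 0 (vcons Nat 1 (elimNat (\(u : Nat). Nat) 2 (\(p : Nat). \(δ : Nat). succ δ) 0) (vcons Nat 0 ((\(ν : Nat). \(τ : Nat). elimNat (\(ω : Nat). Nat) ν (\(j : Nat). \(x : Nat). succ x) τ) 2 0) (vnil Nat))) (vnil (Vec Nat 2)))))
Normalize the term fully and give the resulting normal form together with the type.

normal form:
  refl (Vec (Vec Nat 2) 3) (vcons (Vec Nat 2) 2 (vcons Nat 1 2 (vcons Nat 0 3 (vnil Nat))) (vcons (Vec Nat 2) 1 (vcons Nat 1 3 (vcons Nat 0 1 (vnil Nat))) (vcons (Vec Nat 2) 0 (vcons Nat 1 2 (vcons Nat 0 2 (vnil Nat))) (vnil (Vec Nat 2)))))
type:
  Eq (Vec (Vec Nat 2) 3) (vcons (Vec Nat 2) 2 (vcons Nat 1 2 (vcons Nat 0 3 (vnil Nat))) (vcons (Vec Nat 2) 1 (vcons Nat 1 3 (vcons Nat 0 1 (vnil Nat))) (vcons (Vec Nat 2) 0 (vcons Nat 1 2 (vcons Nat 0 2 (vnil Nat))) (vnil (Vec Nat 2))))) (vcons (Vec Nat 2) 2 (vcons Nat 1 2 (vcons Nat 0 3 (vnil Nat))) (vcons (Vec Nat 2) 1 (vcons Nat 1 3 (vcons Nat 0 1 (vnil Nat))) (vcons (Vec Nat 2) 0 (vcons Nat 1 2 (vcons Nat 0 2 (vnil Nat))) (vnil (Vec Nat 2)))))
observation: 4 normal-order steps separate the term from its normal form.


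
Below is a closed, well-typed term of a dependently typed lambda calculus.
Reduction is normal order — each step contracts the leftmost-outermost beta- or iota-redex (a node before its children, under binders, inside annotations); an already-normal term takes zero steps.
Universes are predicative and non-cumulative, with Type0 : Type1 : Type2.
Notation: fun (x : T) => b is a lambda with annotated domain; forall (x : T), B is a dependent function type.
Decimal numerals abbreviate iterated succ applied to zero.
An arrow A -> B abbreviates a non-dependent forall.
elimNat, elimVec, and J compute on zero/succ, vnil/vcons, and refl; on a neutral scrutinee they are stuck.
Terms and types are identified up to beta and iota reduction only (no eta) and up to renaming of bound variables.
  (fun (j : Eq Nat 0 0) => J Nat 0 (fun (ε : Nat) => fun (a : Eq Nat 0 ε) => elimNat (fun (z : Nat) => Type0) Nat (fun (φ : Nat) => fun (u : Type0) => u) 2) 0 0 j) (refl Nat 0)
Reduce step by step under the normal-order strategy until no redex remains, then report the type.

reduction (normal order):
  (fun (j : Eq Nat 0 0) => J Nat 0 (fun (ε : Nat) => fun (a : Eq Nat 0 ε) => elimNat (fun (z : Nat) => Type0) Nat (fun (φ : Nat) => fun (u : Type0) => u) 2) 0 0 j) (refl Nat 0)
  ~> J Nat 0 (fun (j : Nat) => fun (ε : Eq Nat 0 j) => elimNat (fun (a : Nat) => Type0) Nat (fun (z : Nat) => fun (φ : Type0) => φ) 2) 0 0 (refl Nat 0)
  ~> 0
the term's type:
  Nat


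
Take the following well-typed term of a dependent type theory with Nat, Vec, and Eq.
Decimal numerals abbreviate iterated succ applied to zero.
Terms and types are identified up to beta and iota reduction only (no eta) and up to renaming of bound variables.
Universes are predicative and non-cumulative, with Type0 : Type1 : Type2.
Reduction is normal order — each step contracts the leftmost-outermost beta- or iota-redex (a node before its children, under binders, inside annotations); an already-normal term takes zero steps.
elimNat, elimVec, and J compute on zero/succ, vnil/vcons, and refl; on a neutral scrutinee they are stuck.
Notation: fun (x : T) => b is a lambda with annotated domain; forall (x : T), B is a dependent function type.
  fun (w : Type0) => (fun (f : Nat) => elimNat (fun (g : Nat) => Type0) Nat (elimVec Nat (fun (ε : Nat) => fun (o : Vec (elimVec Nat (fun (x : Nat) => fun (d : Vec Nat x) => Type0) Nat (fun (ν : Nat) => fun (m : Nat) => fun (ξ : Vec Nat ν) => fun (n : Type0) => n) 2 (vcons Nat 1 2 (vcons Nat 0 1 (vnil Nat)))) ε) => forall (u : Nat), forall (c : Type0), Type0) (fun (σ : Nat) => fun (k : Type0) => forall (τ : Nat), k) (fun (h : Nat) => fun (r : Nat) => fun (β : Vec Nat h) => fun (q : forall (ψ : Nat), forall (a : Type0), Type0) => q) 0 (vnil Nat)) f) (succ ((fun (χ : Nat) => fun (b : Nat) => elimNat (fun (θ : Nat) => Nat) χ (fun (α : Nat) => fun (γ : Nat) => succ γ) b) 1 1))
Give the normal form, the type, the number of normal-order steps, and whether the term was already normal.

normal form:
  fun (w : Type0) => forall (f : Nat), forall (g : Nat), forall (ε : Nat), Nat
inferred type:
  forall (w : Type0), Type0
steps to reach normal form (normal order): 19
term was already normal: no
first contracted redex: a beta-redex


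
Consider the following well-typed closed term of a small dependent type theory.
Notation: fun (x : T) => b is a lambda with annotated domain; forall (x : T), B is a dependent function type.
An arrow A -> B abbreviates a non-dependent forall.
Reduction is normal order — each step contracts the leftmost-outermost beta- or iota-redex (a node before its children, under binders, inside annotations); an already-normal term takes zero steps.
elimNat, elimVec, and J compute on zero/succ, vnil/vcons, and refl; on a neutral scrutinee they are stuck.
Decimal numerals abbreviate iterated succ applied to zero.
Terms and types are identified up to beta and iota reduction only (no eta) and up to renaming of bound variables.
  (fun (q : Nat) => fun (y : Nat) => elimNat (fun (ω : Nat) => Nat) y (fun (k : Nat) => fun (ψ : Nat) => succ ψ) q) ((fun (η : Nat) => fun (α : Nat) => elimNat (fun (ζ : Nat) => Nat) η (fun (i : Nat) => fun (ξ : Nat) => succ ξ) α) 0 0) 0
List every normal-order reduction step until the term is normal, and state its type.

reduction (normal order):
  (fun (q : Nat) => fun (y : Nat) => elimNat (fun (ω : Nat) => Nat) y (fun (k : Nat) => fun (ψ : Nat) => succ ψ) q) ((fun (η : Nat) => fun (α : Nat) => elimNat (fun (ζ : Nat) => Nat) η (fun (i : Nat) => fun (ξ : Nat) => succ ξ) α) 0 0) 0
  ~> (fun (q : Nat) => elimNat (fun (y : Nat) => Nat) q (fun (ω : Nat) => fun (k : Nat) => succ k) ((fun (ψ : Nat) => fun (η : Nat) => elimNat (fun (α : Nat) => Nat) ψ (fun (ζ : Nat) => fun (i : Nat) => succ i) η) 0 0)) 0
  ~> elimNat (fun (q : Nat) => Nat) 0 (fun (y : Nat) => fun (ω : Nat) => succ ω) ((fun (k : Nat) => fun (ψ : Nat) => elimNat (fun (η : Nat) => Nat) k (fun (α : Nat) => fun (ζ : Nat) => succ ζ) ψ) 0 0)
  ~> elimNat (fun (q : Nat) => Nat) 0 (fun (y : Nat) => fun (ω : Nat) => succ ω) ((fun (k : Nat) => elimNat (fun (ψ : Nat) => Nat) 0 (fun (η : Nat) => fun (α : Nat) => succ α) k) 0)
  ~> elimNat (fun (q : Nat) => Nat) 0 (fun (y : Nat) => fun (ω : Nat) => succ ω) (elimNat (fun (k : Nat) => Nat) 0 (fun (ψ : Nat) => fun (η : Nat) => succ η) 0)
  ~> elimNat (fun (q : Nat) => Nat) 0 (fun (y : Nat) => fun (ω : Nat) => succ ω) 0
  ~> 0
type:
  Nat


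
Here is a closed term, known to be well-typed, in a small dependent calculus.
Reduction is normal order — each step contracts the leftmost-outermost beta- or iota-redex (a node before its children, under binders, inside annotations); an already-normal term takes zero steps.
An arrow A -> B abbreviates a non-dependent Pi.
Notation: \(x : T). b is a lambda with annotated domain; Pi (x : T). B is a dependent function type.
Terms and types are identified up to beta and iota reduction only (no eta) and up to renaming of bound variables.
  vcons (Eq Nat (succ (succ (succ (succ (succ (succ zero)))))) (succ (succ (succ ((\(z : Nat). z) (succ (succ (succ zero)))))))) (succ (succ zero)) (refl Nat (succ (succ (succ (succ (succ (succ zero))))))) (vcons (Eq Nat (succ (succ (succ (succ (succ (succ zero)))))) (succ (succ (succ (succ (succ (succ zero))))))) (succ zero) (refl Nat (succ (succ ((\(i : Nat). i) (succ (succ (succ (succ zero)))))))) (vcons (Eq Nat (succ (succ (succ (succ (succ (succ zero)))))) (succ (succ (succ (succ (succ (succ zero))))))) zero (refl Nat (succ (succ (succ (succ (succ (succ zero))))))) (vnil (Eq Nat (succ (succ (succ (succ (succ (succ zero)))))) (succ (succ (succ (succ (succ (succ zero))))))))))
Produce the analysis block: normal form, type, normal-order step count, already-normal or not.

reduced normal form:
  vcons (Eq Nat (succ (succ (succ (succ (succ (succ zero)))))) (succ (succ (succ (succ (succ (succ zero))))))) (succ (succ zero)) (refl Nat (succ (succ (succ (succ (succ (succ zero))))))) (vcons (Eq Nat (succ (succ (succ (succ (succ (succ zero)))))) (succ (succ (succ (succ (succ (succ zero))))))) (succ zero) (refl Nat (succ (succ (succ (succ (succ (succ zero))))))) (vcons (Eq Nat (succ (succ (succ (succ (succ (succ zero)))))) (succ (succ (succ (succ (succ (succ zero))))))) zero (refl Nat (succ (succ (succ (succ (succ (succ zero))))))) (vnil (Eq Nat (succ (succ (succ (succ (succ (succ zero)))))) (succ (succ (succ (succ (succ (succ zero))))))))))
type:
  Vec (Eq Nat (succ (succ (succ (succ (succ (succ zero)))))) (succ (succ (succ (succ (succ (succ zero))))))) (succ (succ (succ zero)))
steps to reach normal form (normal order): 2
started in normal form: no
first contracted redex: a beta-redex


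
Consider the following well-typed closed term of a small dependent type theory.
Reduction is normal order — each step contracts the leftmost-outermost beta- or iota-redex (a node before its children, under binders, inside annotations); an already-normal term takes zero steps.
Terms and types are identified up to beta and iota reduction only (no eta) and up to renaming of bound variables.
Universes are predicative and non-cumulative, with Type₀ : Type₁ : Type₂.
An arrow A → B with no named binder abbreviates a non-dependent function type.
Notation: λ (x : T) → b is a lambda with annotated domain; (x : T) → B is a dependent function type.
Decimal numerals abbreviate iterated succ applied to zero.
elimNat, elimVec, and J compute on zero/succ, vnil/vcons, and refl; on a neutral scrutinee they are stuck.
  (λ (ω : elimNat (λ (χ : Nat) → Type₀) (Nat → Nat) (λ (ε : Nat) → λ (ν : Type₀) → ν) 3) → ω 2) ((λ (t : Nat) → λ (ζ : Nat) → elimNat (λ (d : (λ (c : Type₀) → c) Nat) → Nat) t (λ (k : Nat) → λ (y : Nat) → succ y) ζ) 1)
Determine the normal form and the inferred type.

reduced normal form:
  3
type:
  Nat
observation: reduction starts at a beta-redex, and 10 normal-order steps reach the normal form.


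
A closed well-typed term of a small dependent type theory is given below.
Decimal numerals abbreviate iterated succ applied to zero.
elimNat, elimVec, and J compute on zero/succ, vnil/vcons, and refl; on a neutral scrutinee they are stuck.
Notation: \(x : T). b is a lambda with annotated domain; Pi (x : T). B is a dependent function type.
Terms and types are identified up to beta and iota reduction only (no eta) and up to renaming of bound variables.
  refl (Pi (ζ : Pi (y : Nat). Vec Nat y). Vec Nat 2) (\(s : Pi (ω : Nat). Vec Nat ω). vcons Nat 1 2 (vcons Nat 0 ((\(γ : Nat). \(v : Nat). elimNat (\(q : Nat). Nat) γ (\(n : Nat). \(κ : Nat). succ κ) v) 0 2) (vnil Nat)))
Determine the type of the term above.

the term's type:
  Eq (Pi (ζ : Pi (y : Nat). Vec Nat y). Vec Nat 2) (\(s : Pi (ω : Nat). Vec Nat ω). vcons Nat 1 2 (vcons Nat 0 2 (vnil Nat))) (\(γ : Pi (v : Nat). Vec Nat v). vcons Nat 1 2 (vcons Nat 0 2 (vnil Nat)))


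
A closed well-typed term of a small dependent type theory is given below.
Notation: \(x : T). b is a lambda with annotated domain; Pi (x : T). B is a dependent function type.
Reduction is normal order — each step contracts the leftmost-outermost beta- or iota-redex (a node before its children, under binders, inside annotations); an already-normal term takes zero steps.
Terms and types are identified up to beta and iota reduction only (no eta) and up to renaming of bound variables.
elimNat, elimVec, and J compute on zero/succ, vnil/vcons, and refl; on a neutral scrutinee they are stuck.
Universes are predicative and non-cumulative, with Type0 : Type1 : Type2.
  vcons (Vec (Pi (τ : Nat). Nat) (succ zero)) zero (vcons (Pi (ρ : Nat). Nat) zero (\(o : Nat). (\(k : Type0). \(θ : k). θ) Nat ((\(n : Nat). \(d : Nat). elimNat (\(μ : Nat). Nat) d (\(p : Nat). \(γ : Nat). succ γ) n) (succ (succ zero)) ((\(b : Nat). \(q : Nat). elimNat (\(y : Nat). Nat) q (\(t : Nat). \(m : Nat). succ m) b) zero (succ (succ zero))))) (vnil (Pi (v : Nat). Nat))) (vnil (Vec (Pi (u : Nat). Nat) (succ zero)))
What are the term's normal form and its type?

reduced normal form:
  vcons (Vec (Pi (τ : Nat). Nat) (succ zero)) zero (vcons (Pi (ρ : Nat). Nat) zero (\(o : Nat). succ (succ (succ (succ zero)))) (vnil (Pi (k : Nat). Nat))) (vnil (Vec (Pi (θ : Nat). Nat) (succ zero)))
inferred type:
  Vec (Vec (Pi (τ : Nat). Nat) (succ zero)) (succ zero)


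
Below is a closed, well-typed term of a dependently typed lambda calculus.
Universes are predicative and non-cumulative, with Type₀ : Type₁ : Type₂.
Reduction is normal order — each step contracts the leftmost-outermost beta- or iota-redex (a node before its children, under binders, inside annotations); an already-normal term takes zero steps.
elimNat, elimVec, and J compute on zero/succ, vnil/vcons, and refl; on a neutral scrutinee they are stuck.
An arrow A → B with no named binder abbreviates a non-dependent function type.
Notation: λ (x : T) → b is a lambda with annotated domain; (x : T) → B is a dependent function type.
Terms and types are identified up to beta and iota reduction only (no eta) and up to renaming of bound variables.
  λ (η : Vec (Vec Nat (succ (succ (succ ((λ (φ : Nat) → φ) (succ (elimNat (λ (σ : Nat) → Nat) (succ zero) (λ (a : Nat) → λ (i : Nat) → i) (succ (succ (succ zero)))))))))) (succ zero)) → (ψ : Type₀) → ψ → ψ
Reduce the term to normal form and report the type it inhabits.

reduced normal form:
  λ (η : Vec (Vec Nat (succ (succ (succ (succ (succ zero)))))) (succ zero)) → (φ : Type₀) → φ → φ
the term's type:
  Vec (Vec Nat (succ (succ (succ (succ (succ zero)))))) (succ zero) → Type₁


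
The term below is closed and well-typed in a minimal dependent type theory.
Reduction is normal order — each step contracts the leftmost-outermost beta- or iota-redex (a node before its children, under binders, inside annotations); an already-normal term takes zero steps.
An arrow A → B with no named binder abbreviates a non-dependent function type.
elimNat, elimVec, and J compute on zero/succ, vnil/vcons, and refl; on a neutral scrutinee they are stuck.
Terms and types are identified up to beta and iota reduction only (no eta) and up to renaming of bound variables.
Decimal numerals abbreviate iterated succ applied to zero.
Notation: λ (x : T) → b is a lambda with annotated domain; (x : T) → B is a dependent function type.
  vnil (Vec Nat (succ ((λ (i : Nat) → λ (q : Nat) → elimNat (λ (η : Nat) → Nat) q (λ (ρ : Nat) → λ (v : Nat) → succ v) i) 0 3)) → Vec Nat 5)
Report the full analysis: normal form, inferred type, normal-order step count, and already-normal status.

normal form:
  vnil (Vec Nat 4 → Vec Nat 5)
the term's type:
  Vec (Vec Nat 4 → Vec Nat 5) 0
steps to reach normal form (normal order): 3
started in normal form: no
first contracted redex: a beta-redex


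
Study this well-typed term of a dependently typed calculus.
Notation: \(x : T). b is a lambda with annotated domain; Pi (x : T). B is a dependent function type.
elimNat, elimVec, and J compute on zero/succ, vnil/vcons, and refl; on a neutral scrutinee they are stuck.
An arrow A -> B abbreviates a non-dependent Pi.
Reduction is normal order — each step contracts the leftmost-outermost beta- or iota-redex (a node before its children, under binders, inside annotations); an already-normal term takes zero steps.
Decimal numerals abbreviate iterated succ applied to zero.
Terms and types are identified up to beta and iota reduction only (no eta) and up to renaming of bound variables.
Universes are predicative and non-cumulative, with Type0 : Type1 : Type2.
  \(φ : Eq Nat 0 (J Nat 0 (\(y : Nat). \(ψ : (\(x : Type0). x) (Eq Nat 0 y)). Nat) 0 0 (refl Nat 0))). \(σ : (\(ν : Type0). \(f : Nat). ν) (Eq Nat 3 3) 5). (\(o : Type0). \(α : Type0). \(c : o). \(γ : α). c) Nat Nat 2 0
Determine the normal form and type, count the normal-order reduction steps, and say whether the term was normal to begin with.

normal form:
  \(φ : Eq Nat 0 0). \(y : Eq Nat 3 3). 2
inferred type:
  Eq Nat 0 0 -> Eq Nat 3 3 -> Nat
steps to reach normal form (normal order): 7
started in normal form: no
first redex: a J iota-redex


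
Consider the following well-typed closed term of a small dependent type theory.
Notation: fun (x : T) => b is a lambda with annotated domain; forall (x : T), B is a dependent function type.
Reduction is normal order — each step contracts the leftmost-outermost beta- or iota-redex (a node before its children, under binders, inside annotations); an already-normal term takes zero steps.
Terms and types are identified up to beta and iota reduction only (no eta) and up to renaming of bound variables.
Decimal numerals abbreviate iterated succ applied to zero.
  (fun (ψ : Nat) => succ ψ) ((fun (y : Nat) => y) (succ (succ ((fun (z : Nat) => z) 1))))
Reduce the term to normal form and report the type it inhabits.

reduced normal form:
  4
type:
  Nat


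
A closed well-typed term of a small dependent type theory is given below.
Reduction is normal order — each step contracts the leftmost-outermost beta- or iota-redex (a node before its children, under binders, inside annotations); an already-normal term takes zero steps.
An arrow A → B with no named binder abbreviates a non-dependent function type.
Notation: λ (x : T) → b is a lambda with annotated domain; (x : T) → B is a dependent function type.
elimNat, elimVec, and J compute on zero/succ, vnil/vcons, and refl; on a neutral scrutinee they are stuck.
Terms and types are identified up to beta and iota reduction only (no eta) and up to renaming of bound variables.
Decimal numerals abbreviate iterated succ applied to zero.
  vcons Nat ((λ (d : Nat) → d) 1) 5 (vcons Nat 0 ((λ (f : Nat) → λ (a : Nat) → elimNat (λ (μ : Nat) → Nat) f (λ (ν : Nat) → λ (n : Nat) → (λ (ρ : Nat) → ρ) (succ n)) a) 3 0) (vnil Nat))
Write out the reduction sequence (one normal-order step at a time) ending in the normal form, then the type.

reduction (normal order):
  vcons Nat ((λ (d : Nat) → d) 1) 5 (vcons Nat 0 ((λ (f : Nat) → λ (a : Nat) → elimNat (λ (μ : Nat) → Nat) f (λ (ν : Nat) → λ (n : Nat) → (λ (ρ : Nat) → ρ) (succ n)) a) 3 0) (vnil Nat))
  ~> vcons Nat 1 5 (vcons Nat 0 ((λ (d : Nat) → λ (f : Nat) → elimNat (λ (a : Nat) → Nat) d (λ (μ : Nat) → λ (ν : Nat) → (λ (n : Nat) → n) (succ ν)) f) 3 0) (vnil Nat))
  ~> vcons Nat 1 5 (vcons Nat 0 ((λ (d : Nat) → elimNat (λ (f : Nat) → Nat) 3 (λ (a : Nat) → λ (μ : Nat) → (λ (ν : Nat) → ν) (succ μ)) d) 0) (vnil Nat))
  ~> vcons Nat 1 5 (vcons Nat 0 (elimNat (λ (d : Nat) → Nat) 3 (λ (f : Nat) → λ (a : Nat) → (λ (μ : Nat) → μ) (succ a)) 0) (vnil Nat))
  ~> vcons Nat 1 5 (vcons Nat 0 3 (vnil Nat))
the term's type:
  Vec Nat 2


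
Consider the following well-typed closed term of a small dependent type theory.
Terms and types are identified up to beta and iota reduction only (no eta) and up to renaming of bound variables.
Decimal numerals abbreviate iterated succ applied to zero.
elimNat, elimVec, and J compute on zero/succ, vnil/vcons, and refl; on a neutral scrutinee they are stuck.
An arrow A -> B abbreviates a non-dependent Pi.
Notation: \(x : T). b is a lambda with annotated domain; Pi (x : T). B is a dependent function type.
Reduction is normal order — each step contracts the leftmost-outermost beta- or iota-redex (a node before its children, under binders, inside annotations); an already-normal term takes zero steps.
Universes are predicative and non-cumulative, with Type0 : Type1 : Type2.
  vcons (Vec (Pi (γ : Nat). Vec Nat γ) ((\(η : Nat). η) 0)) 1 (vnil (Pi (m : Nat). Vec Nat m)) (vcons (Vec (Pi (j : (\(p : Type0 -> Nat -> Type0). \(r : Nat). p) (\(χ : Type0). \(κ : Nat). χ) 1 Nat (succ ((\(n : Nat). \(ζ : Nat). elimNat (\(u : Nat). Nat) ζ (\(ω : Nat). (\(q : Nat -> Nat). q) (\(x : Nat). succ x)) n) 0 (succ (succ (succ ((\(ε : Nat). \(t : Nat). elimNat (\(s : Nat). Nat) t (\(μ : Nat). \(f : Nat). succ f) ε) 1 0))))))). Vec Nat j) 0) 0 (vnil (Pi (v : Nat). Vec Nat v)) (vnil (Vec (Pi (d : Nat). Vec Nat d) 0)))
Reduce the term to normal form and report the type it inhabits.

resulting normal form:
  vcons (Vec (Pi (γ : Nat). Vec Nat γ) 0) 1 (vnil (Pi (η : Nat). Vec Nat η)) (vcons (Vec (Pi (m : Nat). Vec Nat m) 0) 0 (vnil (Pi (j : Nat). Vec Nat j)) (vnil (Vec (Pi (p : Nat). Vec Nat p) 0)))
inferred type:
  Vec (Vec (Pi (γ : Nat). Vec Nat γ) 0) 2
observation: contracting a beta-redex first, the term normalizes in 5 steps.


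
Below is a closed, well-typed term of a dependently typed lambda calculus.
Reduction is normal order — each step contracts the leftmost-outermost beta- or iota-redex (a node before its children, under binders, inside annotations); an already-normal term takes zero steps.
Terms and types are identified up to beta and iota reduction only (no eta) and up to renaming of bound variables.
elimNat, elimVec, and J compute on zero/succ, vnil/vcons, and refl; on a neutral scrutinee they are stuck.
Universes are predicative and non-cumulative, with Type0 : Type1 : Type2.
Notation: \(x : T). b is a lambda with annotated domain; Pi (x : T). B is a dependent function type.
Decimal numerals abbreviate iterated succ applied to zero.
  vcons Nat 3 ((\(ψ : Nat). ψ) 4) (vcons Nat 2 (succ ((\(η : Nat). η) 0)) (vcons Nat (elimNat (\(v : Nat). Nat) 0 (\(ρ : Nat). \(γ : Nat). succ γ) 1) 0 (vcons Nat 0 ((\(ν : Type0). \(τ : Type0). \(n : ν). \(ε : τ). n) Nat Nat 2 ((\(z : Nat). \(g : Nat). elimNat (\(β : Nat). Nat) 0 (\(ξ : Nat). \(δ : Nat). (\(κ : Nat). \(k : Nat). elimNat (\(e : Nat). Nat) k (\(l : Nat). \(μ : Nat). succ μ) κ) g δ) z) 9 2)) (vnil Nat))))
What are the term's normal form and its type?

resulting normal form:
  vcons Nat 3 4 (vcons Nat 2 1 (vcons Nat 1 0 (vcons Nat 0 2 (vnil Nat))))
inferred type:
  Vec Nat 4
observation: contracting a beta-redex first, the term normalizes in 10 steps.


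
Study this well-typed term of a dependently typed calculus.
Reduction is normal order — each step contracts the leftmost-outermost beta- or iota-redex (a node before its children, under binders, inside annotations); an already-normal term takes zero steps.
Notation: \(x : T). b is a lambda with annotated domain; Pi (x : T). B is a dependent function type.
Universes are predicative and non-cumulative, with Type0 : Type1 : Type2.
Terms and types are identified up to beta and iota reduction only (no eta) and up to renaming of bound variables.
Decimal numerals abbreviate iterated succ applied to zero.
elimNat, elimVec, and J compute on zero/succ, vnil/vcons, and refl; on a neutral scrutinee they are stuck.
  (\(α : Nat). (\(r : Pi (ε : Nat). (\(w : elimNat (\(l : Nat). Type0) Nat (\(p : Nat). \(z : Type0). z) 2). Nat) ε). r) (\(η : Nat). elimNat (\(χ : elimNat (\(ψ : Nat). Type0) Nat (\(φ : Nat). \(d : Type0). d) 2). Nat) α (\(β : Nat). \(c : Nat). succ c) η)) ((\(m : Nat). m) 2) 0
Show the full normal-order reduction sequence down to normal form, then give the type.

normal-order reduction sequence:
  (\(α : Nat). (\(r : Pi (ε : Nat). (\(w : elimNat (\(l : Nat). Type0) Nat (\(p : Nat). \(z : Type0). z) 2). Nat) ε). r) (\(η : Nat). elimNat (\(χ : elimNat (\(ψ : Nat). Type0) Nat (\(φ : Nat). \(d : Type0). d) 2). Nat) α (\(β : Nat). \(c : Nat). succ c) η)) ((\(m : Nat). m) 2) 0
  ~> (\(α : Pi (r : Nat). (\(ε : elimNat (\(w : Nat). Type0) Nat (\(l : Nat). \(p : Type0). p) 2). Nat) r). α) (\(z : Nat). elimNat (\(η : elimNat (\(χ : Nat). Type0) Nat (\(ψ : Nat). \(φ : Type0). φ) 2). Nat) ((\(d : Nat). d) 2) (\(β : Nat). \(c : Nat). succ c) z) 0
  ~> (\(α : Nat). elimNat (\(r : elimNat (\(ε : Nat). Type0) Nat (\(w : Nat). \(l : Type0). l) 2). Nat) ((\(p : Nat). p) 2) (\(z : Nat). \(η : Nat). succ η) α) 0
  ~> elimNat (\(α : elimNat (\(r : Nat). Type0) Nat (\(ε : Nat). \(w : Type0). w) 2). Nat) ((\(l : Nat). l) 2) (\(p : Nat). \(z : Nat). succ z) 0
  ~> (\(α : Nat). α) 2
  ~> 2
inferred type:
  Nat


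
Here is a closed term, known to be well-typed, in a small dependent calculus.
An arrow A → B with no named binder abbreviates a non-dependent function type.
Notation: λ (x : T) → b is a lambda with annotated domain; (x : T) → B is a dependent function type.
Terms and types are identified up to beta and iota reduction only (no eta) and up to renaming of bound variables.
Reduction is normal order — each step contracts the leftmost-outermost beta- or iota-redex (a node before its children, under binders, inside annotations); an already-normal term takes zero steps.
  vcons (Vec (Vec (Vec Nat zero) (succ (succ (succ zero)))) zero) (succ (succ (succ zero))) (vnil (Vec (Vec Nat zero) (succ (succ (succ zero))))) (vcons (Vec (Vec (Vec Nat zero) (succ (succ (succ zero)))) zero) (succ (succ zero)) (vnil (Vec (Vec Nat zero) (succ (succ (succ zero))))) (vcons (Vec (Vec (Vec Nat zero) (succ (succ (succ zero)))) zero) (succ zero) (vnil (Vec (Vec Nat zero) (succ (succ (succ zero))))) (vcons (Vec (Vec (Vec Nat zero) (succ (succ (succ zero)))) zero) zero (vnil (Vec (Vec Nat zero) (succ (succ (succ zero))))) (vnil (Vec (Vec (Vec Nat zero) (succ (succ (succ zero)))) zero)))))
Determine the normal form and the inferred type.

normal form:
  vcons (Vec (Vec (Vec Nat zero) (succ (succ (succ zero)))) zero) (succ (succ (succ zero))) (vnil (Vec (Vec Nat zero) (succ (succ (succ zero))))) (vcons (Vec (Vec (Vec Nat zero) (succ (succ (succ zero)))) zero) (succ (succ zero)) (vnil (Vec (Vec Nat zero) (succ (succ (succ zero))))) (vcons (Vec (Vec (Vec Nat zero) (succ (succ (succ zero)))) zero) (succ zero) (vnil (Vec (Vec Nat zero) (succ (succ (succ zero))))) (vcons (Vec (Vec (Vec Nat zero) (succ (succ (succ zero)))) zero) zero (vnil (Vec (Vec Nat zero) (succ (succ (succ zero))))) (vnil (Vec (Vec (Vec Nat zero) (succ (succ (succ zero)))) zero)))))
type:
  Vec (Vec (Vec (Vec Nat zero) (succ (succ (succ zero)))) zero) (succ (succ (succ (succ zero))))


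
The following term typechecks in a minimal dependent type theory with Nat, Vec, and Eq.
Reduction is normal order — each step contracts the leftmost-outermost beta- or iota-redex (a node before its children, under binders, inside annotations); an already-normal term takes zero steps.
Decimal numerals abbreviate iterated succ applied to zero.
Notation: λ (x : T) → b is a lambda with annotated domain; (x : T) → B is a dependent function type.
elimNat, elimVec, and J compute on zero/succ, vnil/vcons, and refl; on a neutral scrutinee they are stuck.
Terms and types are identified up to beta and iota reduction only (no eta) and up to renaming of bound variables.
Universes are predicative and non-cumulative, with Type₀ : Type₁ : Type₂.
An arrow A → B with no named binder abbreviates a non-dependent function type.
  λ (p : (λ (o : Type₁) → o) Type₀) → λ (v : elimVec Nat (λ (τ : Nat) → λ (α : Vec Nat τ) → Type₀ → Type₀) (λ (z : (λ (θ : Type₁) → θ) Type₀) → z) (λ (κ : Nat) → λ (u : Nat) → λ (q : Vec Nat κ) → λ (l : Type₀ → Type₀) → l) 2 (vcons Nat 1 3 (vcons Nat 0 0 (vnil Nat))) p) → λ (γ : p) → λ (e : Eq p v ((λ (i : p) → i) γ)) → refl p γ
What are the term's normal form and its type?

resulting normal form:
  λ (p : Type₀) → λ (o : p) → λ (v : p) → λ (τ : Eq p o v) → refl p v
type:
  (p : Type₀) → (o : p) → (v : p) → Eq p o v → Eq p v v
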